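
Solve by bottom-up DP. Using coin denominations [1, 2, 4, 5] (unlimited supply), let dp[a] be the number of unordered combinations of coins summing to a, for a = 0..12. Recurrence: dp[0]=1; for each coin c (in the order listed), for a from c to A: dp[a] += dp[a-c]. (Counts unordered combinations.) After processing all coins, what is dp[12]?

after  coin     0     1     2     3     4     5     6     7     8     9    10    11    12
          1     1     1     1     1     1     1     1     1     1     1     1     1     1
          2     1     1     2     2     3     3     4     4     5     5     6     6     7
          4     1     1     2     2     4     4     6     6     9     9    12    12    16
          5     1     1     2     2     4     5     7     8    11    13    17    19    24

24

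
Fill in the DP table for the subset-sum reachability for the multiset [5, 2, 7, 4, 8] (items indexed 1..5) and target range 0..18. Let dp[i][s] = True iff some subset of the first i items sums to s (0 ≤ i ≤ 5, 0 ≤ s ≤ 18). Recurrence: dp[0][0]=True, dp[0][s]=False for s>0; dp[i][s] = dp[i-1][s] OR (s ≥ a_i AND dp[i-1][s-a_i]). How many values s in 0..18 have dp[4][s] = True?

13

i\s   0   1   2   3   4   5   6   7   8   9  10  11  12  13  14  15  16  17  18
  0   T   F   F   F   F   F   F   F   F   F   F   F   F   F   F   F   F   F   F
  1   T   F   F   F   F   T   F   F   F   F   F   F   F   F   F   F   F   F   F
  2   T   F   T   F   F   T   F   T   F   F   F   F   F   F   F   F   F   F   F
  3   T   F   T   F   F   T   F   T   F   T   F   F   T   F   T   F   F   F   F
  4   T   F   T   F   T   T   T   T   F   T   F   T   T   T   T   F   T   F   T
  5   T   F   T   F   T   T   T   T   T   T   T   T   T   T   T   T   T   T   T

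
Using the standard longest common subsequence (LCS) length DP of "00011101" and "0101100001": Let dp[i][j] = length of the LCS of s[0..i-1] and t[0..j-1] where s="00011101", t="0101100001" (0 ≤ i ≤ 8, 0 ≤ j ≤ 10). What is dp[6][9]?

4

   ''  0  1  0  1  1  0  0  0  0  1
''  0  0  0  0  0  0  0  0  0  0  0
 0  0  1  1  1  1  1  1  1  1  1  1
 0  0  1  1  2  2  2  2  2  2  2  2
 0  0  1  1  2  2  2  3  3  3  3  3
 1  0  1  2  2  3  3  3  3  3  3  4
 1  0  1  2  2  3  4  4  4  4  4  4
 1  0  1  2  2  3  4  4  4  4  4  5
 0  0  1  2  3  3  4  5  5  5  5  5
 1  0  1  2  3  4  4  5  5  5  5  6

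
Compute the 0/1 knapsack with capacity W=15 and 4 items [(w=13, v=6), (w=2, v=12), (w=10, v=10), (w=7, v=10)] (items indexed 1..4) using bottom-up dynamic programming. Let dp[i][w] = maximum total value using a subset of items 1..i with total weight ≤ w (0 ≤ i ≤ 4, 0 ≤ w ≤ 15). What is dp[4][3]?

i\w   0   1   2   3   4   5   6   7   8   9  10  11  12  13  14  15
  0   0   0   0   0   0   0   0   0   0   0   0   0   0   0   0   0
  1   0   0   0   0   0   0   0   0   0   0   0   0   0   6   6   6
  2   0   0  12  12  12  12  12  12  12  12  12  12  12  12  12  18
  3   0   0  12  12  12  12  12  12  12  12  12  12  22  22  22  22
  4   0   0  12  12  12  12  12  12  12  22  22  22  22  22  22  22

12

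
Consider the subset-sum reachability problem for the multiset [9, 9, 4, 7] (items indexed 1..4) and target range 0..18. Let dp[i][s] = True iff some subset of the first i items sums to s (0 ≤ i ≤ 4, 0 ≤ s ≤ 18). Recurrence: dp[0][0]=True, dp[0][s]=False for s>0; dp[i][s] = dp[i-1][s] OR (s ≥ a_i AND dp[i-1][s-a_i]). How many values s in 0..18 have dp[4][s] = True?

8

i\s   0   1   2   3   4   5   6   7   8   9  10  11  12  13  14  15  16  17  18
  0   T   F   F   F   F   F   F   F   F   F   F   F   F   F   F   F   F   F   F
  1   T   F   F   F   F   F   F   F   F   T   F   F   F   F   F   F   F   F   F
  2   T   F   F   F   F   F   F   F   F   T   F   F   F   F   F   F   F   F   T
  3   T   F   F   F   T   F   F   F   F   T   F   F   F   T   F   F   F   F   T
  4   T   F   F   F   T   F   F   T   F   T   F   T   F   T   F   F   T   F   T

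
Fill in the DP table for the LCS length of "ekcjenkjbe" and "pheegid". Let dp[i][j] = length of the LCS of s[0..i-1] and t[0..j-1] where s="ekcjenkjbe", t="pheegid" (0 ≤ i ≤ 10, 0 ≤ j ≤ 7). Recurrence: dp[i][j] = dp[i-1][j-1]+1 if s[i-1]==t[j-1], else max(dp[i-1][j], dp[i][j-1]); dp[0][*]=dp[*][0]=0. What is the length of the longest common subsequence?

2

   ''  p  h  e  e  g  i  d
''  0  0  0  0  0  0  0  0
 e  0  0  0  1  1  1  1  1
 k  0  0  0  1  1  1  1  1
 c  0  0  0  1  1  1  1  1
 j  0  0  0  1  1  1  1  1
 e  0  0  0  1  2  2  2  2
 n  0  0  0  1  2  2  2  2
 k  0  0  0  1  2  2  2  2
 j  0  0  0  1  2  2  2  2
 b  0  0  0  1  2  2  2  2
 e  0  0  0  1  2  2  2  2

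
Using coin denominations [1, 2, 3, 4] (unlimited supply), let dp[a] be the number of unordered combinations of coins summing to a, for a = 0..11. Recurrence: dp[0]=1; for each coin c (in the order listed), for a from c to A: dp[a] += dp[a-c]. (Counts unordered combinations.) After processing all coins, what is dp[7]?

after  coin     0     1     2     3     4     5     6     7     8     9    10    11
          1     1     1     1     1     1     1     1     1     1     1     1     1
          2     1     1     2     2     3     3     4     4     5     5     6     6
          3     1     1     2     3     4     5     7     8    10    12    14    16
          4     1     1     2     3     5     6     9    11    15    18    23    27

11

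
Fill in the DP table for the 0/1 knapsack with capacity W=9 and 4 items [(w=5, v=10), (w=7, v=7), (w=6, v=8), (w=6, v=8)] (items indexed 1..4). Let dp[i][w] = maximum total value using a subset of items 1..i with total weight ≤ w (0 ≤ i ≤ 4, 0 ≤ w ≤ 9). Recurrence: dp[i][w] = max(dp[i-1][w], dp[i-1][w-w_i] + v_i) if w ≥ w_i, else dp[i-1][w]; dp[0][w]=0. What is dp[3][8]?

i\w   0   1   2   3   4   5   6   7   8   9
  0   0   0   0   0   0   0   0   0   0   0
  1   0   0   0   0   0  10  10  10  10  10
  2   0   0   0   0   0  10  10  10  10  10
  3   0   0   0   0   0  10  10  10  10  10
  4   0   0   0   0   0  10  10  10  10  10

10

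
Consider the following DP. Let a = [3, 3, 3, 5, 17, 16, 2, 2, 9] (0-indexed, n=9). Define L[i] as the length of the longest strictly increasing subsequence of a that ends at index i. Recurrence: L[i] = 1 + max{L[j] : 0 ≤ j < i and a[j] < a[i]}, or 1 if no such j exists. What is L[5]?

   i    0    1    2    3    4    5    6    7    8
a[i]    3    3    3    5   17   16    2    2    9
L[i]    1    1    1    2    3    3    1    1    3

3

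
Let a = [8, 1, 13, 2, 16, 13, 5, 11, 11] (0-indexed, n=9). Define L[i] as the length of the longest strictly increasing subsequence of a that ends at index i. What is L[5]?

3

   i    0    1    2    3    4    5    6    7    8
a[i]    8    1   13    2   16   13    5   11   11
L[i]    1    1    2    2    3    3    3    4    4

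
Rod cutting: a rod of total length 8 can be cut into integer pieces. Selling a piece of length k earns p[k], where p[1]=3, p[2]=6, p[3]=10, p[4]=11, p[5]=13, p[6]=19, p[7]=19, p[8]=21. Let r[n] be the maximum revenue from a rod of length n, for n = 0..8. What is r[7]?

23

   n    0    1    2    3    4    5    6    7    8
r[n]    0    3    6   10   13   16   20   23   26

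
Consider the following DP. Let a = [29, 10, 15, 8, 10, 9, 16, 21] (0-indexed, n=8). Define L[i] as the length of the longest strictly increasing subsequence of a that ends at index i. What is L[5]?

2

   i    0    1    2    3    4    5    6    7
a[i]   29   10   15    8   10    9   16   21
L[i]    1    1    2    1    2    2    3    4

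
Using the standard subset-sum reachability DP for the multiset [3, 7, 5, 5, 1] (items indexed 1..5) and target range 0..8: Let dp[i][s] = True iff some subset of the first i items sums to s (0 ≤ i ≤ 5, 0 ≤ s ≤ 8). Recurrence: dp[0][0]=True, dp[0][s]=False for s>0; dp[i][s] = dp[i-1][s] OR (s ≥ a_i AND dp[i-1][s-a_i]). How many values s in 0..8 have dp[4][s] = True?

5

i\s   0   1   2   3   4   5   6   7   8
  0   T   F   F   F   F   F   F   F   F
  1   T   F   F   T   F   F   F   F   F
  2   T   F   F   T   F   F   F   T   F
  3   T   F   F   T   F   T   F   T   T
  4   T   F   F   T   F   T   F   T   T
  5   T   T   F   T   T   T   T   T   T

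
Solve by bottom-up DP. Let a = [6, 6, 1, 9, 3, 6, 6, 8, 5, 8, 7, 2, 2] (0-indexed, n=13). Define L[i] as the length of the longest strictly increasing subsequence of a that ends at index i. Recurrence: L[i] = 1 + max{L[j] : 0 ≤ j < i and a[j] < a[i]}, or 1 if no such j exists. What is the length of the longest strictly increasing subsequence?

4

   i    0    1    2    3    4    5    6    7    8    9   10   11   12
a[i]    6    6    1    9    3    6    6    8    5    8    7    2    2
L[i]    1    1    1    2    2    3    3    4    3    4    4    2    2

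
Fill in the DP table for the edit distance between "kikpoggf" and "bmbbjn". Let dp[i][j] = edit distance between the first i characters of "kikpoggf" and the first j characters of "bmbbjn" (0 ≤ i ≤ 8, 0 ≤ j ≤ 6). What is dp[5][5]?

5

   ''  b  m  b  b  j  n
''  0  1  2  3  4  5  6
 k  1  1  2  3  4  5  6
 i  2  2  2  3  4  5  6
 k  3  3  3  3  4  5  6
 p  4  4  4  4  4  5  6
 o  5  5  5  5  5  5  6
 g  6  6  6  6  6  6  6
 g  7  7  7  7  7  7  7
 f  8  8  8  8  8  8  8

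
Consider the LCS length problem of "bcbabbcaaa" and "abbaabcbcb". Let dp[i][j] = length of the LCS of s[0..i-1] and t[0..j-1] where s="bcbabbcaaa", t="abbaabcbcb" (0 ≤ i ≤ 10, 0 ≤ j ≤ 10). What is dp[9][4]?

4

   ''  a  b  b  a  a  b  c  b  c  b
''  0  0  0  0  0  0  0  0  0  0  0
 b  0  0  1  1  1  1  1  1  1  1  1
 c  0  0  1  1  1  1  1  2  2  2  2
 b  0  0  1  2  2  2  2  2  3  3  3
 a  0  1  1  2  3  3  3  3  3  3  3
 b  0  1  2  2  3  3  4  4  4  4  4
 b  0  1  2  3  3  3  4  4  5  5  5
 c  0  1  2  3  3  3  4  5  5  6  6
 a  0  1  2  3  4  4  4  5  5  6  6
 a  0  1  2  3  4  5  5  5  5  6  6
 a  0  1  2  3  4  5  5  5  5  6  6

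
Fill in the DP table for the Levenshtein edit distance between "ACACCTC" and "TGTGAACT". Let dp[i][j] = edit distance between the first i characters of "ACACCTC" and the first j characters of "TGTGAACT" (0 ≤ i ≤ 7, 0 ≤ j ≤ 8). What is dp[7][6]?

7

   ''  T  G  T  G  A  A  C  T
''  0  1  2  3  4  5  6  7  8
 A  1  1  2  3  4  4  5  6  7
 C  2  2  2  3  4  5  5  5  6
 A  3  3  3  3  4  4  5  6  6
 C  4  4  4  4  4  5  5  5  6
 C  5  5  5  5  5  5  6  5  6
 T  6  5  6  5  6  6  6  6  5
 C  7  6  6  6  6  7  7  6  6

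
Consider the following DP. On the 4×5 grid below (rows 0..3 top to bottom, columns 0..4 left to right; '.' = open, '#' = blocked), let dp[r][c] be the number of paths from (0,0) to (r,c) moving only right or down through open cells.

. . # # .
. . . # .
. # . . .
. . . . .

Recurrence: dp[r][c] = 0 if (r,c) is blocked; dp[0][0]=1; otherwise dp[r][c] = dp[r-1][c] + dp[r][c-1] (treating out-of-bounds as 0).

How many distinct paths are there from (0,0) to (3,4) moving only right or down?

r\c   0   1   2   3   4
  0   1   1   0   0   0
  1   1   2   2   0   0
  2   1   0   2   2   2
  3   1   1   3   5   7

7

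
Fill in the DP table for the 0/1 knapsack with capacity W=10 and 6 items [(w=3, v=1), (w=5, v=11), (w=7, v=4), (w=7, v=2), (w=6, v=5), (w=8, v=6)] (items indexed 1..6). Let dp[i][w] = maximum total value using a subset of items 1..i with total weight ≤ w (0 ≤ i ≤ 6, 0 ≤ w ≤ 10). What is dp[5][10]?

12

i\w   0   1   2   3   4   5   6   7   8   9  10
  0   0   0   0   0   0   0   0   0   0   0   0
  1   0   0   0   1   1   1   1   1   1   1   1
  2   0   0   0   1   1  11  11  11  12  12  12
  3   0   0   0   1   1  11  11  11  12  12  12
  4   0   0   0   1   1  11  11  11  12  12  12
  5   0   0   0   1   1  11  11  11  12  12  12
  6   0   0   0   1   1  11  11  11  12  12  12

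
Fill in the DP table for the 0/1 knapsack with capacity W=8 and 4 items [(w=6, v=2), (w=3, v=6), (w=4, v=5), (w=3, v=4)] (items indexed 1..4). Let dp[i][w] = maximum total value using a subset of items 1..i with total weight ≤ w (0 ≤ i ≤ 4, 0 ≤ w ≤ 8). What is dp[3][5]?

6

i\w   0   1   2   3   4   5   6   7   8
  0   0   0   0   0   0   0   0   0   0
  1   0   0   0   0   0   0   2   2   2
  2   0   0   0   6   6   6   6   6   6
  3   0   0   0   6   6   6   6  11  11
  4   0   0   0   6   6   6  10  11  11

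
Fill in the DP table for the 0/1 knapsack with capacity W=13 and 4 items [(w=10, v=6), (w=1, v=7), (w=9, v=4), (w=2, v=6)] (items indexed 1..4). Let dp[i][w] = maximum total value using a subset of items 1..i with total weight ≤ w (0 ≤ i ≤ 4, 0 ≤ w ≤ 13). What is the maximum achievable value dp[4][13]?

19

i\w   0   1   2   3   4   5   6   7   8   9  10  11  12  13
  0   0   0   0   0   0   0   0   0   0   0   0   0   0   0
  1   0   0   0   0   0   0   0   0   0   0   6   6   6   6
  2   0   7   7   7   7   7   7   7   7   7   7  13  13  13
  3   0   7   7   7   7   7   7   7   7   7  11  13  13  13
  4   0   7   7  13  13  13  13  13  13  13  13  13  17  19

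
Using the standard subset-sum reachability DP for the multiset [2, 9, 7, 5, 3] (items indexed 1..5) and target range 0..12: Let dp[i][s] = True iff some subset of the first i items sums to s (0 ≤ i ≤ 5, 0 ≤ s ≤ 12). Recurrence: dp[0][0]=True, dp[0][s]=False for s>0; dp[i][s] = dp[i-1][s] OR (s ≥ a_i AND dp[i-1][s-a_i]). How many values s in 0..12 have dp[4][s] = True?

7

i\s   0   1   2   3   4   5   6   7   8   9  10  11  12
  0   T   F   F   F   F   F   F   F   F   F   F   F   F
  1   T   F   T   F   F   F   F   F   F   F   F   F   F
  2   T   F   T   F   F   F   F   F   F   T   F   T   F
  3   T   F   T   F   F   F   F   T   F   T   F   T   F
  4   T   F   T   F   F   T   F   T   F   T   F   T   T
  5   T   F   T   T   F   T   F   T   T   T   T   T   T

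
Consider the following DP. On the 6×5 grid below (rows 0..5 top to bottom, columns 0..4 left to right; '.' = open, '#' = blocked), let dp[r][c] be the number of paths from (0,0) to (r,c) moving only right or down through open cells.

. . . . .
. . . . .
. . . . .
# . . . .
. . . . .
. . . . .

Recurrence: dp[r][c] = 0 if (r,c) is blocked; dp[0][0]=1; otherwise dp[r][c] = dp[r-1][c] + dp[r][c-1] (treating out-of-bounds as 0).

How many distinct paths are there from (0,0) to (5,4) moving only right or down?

111

r\c   0   1   2   3   4
  0   1   1   1   1   1
  1   1   2   3   4   5
  2   1   3   6  10  15
  3   0   3   9  19  34
  4   0   3  12  31  65
  5   0   3  15  46 111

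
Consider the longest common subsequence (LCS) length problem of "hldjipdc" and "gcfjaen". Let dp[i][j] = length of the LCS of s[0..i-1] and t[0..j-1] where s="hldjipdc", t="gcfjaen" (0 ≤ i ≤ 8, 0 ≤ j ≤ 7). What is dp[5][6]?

   ''  g  c  f  j  a  e  n
''  0  0  0  0  0  0  0  0
 h  0  0  0  0  0  0  0  0
 l  0  0  0  0  0  0  0  0
 d  0  0  0  0  0  0  0  0
 j  0  0  0  0  1  1  1  1
 i  0  0  0  0  1  1  1  1
 p  0  0  0  0  1  1  1  1
 d  0  0  0  0  1  1  1  1
 c  0  0  1  1  1  1  1  1

1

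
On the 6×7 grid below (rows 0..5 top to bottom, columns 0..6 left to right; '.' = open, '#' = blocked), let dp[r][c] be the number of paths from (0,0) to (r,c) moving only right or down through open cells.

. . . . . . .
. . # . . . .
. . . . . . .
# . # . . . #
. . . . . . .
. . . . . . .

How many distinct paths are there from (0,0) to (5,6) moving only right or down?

102

r\c   0   1   2   3   4   5   6
  0   1   1   1   1   1   1   1
  1   1   2   0   1   2   3   4
  2   1   3   3   4   6   9  13
  3   0   3   0   4  10  19   0
  4   0   3   3   7  17  36  36
  5   0   3   6  13  30  66 102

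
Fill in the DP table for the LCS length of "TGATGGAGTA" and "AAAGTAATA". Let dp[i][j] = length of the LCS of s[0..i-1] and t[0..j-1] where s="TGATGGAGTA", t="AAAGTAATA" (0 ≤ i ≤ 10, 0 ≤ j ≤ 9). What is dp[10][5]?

4

   ''  A  A  A  G  T  A  A  T  A
''  0  0  0  0  0  0  0  0  0  0
 T  0  0  0  0  0  1  1  1  1  1
 G  0  0  0  0  1  1  1  1  1  1
 A  0  1  1  1  1  1  2  2  2  2
 T  0  1  1  1  1  2  2  2  3  3
 G  0  1  1  1  2  2  2  2  3  3
 G  0  1  1  1  2  2  2  2  3  3
 A  0  1  2  2  2  2  3  3  3  4
 G  0  1  2  2  3  3  3  3  3  4
 T  0  1  2  2  3  4  4  4  4  4
 A  0  1  2  3  3  4  5  5  5  5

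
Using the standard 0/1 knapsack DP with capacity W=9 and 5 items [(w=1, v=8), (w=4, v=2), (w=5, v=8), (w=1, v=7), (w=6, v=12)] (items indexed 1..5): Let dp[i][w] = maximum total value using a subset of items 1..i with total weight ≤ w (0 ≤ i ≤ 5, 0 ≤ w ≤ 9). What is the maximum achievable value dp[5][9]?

27

i\w   0   1   2   3   4   5   6   7   8   9
  0   0   0   0   0   0   0   0   0   0   0
  1   0   8   8   8   8   8   8   8   8   8
  2   0   8   8   8   8  10  10  10  10  10
  3   0   8   8   8   8  10  16  16  16  16
  4   0   8  15  15  15  15  17  23  23  23
  5   0   8  15  15  15  15  17  23  27  27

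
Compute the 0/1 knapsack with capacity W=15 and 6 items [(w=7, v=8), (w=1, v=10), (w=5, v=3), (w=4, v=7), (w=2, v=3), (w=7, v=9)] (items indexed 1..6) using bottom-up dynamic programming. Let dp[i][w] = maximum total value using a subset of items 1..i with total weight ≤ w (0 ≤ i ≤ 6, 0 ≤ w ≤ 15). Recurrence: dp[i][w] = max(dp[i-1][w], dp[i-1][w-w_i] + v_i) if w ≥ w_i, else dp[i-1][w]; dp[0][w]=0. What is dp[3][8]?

i\w   0   1   2   3   4   5   6   7   8   9  10  11  12  13  14  15
  0   0   0   0   0   0   0   0   0   0   0   0   0   0   0   0   0
  1   0   0   0   0   0   0   0   8   8   8   8   8   8   8   8   8
  2   0  10  10  10  10  10  10  10  18  18  18  18  18  18  18  18
  3   0  10  10  10  10  10  13  13  18  18  18  18  18  21  21  21
  4   0  10  10  10  10  17  17  17  18  18  20  20  25  25  25  25
  5   0  10  10  13  13  17  17  20  20  20  21  21  25  25  28  28
  6   0  10  10  13  13  17  17  20  20  20  22  22  26  26  29  29

18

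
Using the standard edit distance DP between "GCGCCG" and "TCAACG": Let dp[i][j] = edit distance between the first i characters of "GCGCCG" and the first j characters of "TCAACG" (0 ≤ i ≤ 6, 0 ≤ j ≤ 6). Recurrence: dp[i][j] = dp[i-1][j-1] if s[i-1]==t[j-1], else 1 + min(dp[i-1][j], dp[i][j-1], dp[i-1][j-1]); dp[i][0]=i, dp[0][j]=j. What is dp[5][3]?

4

   ''  T  C  A  A  C  G
''  0  1  2  3  4  5  6
 G  1  1  2  3  4  5  5
 C  2  2  1  2  3  4  5
 G  3  3  2  2  3  4  4
 C  4  4  3  3  3  3  4
 C  5  5  4  4  4  3  4
 G  6  6  5  5  5  4  3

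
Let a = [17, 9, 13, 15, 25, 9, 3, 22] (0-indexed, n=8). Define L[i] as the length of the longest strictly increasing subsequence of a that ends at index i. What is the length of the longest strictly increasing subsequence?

   i    0    1    2    3    4    5    6    7
a[i]   17    9   13   15   25    9    3   22
L[i]    1    1    2    3    4    1    1    4

4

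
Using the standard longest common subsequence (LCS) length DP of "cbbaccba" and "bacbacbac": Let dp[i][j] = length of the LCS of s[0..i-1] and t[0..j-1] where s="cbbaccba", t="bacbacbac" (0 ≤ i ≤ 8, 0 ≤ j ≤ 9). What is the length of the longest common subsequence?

   ''  b  a  c  b  a  c  b  a  c
''  0  0  0  0  0  0  0  0  0  0
 c  0  0  0  1  1  1  1  1  1  1
 b  0  1  1  1  2  2  2  2  2  2
 b  0  1  1  1  2  2  2  3  3  3
 a  0  1  2  2  2  3  3  3  4  4
 c  0  1  2  3  3  3  4  4  4  5
 c  0  1  2  3  3  3  4  4  4  5
 b  0  1  2  3  4  4  4  5  5  5
 a  0  1  2  3  4  5  5  5  6  6

6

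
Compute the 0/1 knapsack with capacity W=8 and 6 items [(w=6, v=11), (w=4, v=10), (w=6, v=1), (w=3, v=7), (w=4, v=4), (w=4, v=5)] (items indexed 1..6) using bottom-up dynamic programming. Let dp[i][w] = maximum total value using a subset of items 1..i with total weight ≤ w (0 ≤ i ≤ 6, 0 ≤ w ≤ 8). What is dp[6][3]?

7

i\w   0   1   2   3   4   5   6   7   8
  0   0   0   0   0   0   0   0   0   0
  1   0   0   0   0   0   0  11  11  11
  2   0   0   0   0  10  10  11  11  11
  3   0   0   0   0  10  10  11  11  11
  4   0   0   0   7  10  10  11  17  17
  5   0   0   0   7  10  10  11  17  17
  6   0   0   0   7  10  10  11  17  17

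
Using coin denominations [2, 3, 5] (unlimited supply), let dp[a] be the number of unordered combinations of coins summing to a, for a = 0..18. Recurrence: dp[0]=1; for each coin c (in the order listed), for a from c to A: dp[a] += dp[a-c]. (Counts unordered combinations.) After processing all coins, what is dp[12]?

5

after  coin     0     1     2     3     4     5     6     7     8     9    10    11    12    13    14    15    16    17    18
          2     1     0     1     0     1     0     1     0     1     0     1     0     1     0     1     0     1     0     1
          3     1     0     1     1     1     1     2     1     2     2     2     2     3     2     3     3     3     3     4
          5     1     0     1     1     1     2     2     2     3     3     4     4     5     5     6     7     7     8     9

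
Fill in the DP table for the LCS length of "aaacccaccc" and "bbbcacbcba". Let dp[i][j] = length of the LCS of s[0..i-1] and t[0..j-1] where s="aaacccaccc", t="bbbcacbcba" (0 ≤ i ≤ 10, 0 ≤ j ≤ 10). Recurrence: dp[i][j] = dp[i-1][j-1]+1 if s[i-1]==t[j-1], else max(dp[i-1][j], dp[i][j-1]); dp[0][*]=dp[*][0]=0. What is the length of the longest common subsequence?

4

   ''  b  b  b  c  a  c  b  c  b  a
''  0  0  0  0  0  0  0  0  0  0  0
 a  0  0  0  0  0  1  1  1  1  1  1
 a  0  0  0  0  0  1  1  1  1  1  2
 a  0  0  0  0  0  1  1  1  1  1  2
 c  0  0  0  0  1  1  2  2  2  2  2
 c  0  0  0  0  1  1  2  2  3  3  3
 c  0  0  0  0  1  1  2  2  3  3  3
 a  0  0  0  0  1  2  2  2  3  3  4
 c  0  0  0  0  1  2  3  3  3  3  4
 c  0  0  0  0  1  2  3  3  4  4  4
 c  0  0  0  0  1  2  3  3  4  4  4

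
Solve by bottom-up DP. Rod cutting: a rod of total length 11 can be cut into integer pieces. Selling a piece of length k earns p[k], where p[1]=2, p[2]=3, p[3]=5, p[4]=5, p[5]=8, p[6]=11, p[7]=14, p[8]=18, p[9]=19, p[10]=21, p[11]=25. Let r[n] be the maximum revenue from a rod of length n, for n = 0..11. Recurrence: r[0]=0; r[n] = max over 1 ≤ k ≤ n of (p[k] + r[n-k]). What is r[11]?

25

   n    0    1    2    3    4    5    6    7    8    9   10   11
r[n]    0    2    4    6    8   10   12   14   18   20   22   25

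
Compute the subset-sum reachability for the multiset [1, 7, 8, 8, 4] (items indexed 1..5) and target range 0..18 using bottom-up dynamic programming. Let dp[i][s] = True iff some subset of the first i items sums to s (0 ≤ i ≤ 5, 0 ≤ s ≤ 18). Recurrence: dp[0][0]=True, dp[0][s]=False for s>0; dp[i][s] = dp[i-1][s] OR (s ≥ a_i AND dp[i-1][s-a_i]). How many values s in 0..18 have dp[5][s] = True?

i\s   0   1   2   3   4   5   6   7   8   9  10  11  12  13  14  15  16  17  18
  0   T   F   F   F   F   F   F   F   F   F   F   F   F   F   F   F   F   F   F
  1   T   T   F   F   F   F   F   F   F   F   F   F   F   F   F   F   F   F   F
  2   T   T   F   F   F   F   F   T   T   F   F   F   F   F   F   F   F   F   F
  3   T   T   F   F   F   F   F   T   T   T   F   F   F   F   F   T   T   F   F
  4   T   T   F   F   F   F   F   T   T   T   F   F   F   F   F   T   T   T   F
  5   T   T   F   F   T   T   F   T   T   T   F   T   T   T   F   T   T   T   F

13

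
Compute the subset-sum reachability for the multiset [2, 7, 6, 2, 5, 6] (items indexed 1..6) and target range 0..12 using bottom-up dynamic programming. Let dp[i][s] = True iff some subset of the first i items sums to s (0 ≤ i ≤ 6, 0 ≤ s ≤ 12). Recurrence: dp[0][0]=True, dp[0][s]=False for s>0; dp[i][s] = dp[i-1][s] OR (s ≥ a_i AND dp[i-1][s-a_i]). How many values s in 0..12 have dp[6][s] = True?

i\s   0   1   2   3   4   5   6   7   8   9  10  11  12
  0   T   F   F   F   F   F   F   F   F   F   F   F   F
  1   T   F   T   F   F   F   F   F   F   F   F   F   F
  2   T   F   T   F   F   F   F   T   F   T   F   F   F
  3   T   F   T   F   F   F   T   T   T   T   F   F   F
  4   T   F   T   F   T   F   T   T   T   T   T   T   F
  5   T   F   T   F   T   T   T   T   T   T   T   T   T
  6   T   F   T   F   T   T   T   T   T   T   T   T   T

11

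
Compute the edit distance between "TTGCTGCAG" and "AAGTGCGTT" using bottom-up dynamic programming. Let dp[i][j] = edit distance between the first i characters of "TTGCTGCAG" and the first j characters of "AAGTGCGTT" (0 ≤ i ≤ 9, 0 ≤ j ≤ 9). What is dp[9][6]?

   ''  A  A  G  T  G  C  G  T  T
''  0  1  2  3  4  5  6  7  8  9
 T  1  1  2  3  3  4  5  6  7  8
 T  2  2  2  3  3  4  5  6  6  7
 G  3  3  3  2  3  3  4  5  6  7
 C  4  4  4  3  3  4  3  4  5  6
 T  5  5  5  4  3  4  4  4  4  5
 G  6  6  6  5  4  3  4  4  5  5
 C  7  7  7  6  5  4  3  4  5  6
 A  8  7  7  7  6  5  4  4  5  6
 G  9  8  8  7  7  6  5  4  5  6

5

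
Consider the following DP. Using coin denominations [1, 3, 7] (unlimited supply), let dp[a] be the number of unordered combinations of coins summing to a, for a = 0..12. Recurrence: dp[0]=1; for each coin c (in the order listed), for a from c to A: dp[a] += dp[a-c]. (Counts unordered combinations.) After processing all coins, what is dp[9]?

after  coin     0     1     2     3     4     5     6     7     8     9    10    11    12
          1     1     1     1     1     1     1     1     1     1     1     1     1     1
          3     1     1     1     2     2     2     3     3     3     4     4     4     5
          7     1     1     1     2     2     2     3     4     4     5     6     6     7

5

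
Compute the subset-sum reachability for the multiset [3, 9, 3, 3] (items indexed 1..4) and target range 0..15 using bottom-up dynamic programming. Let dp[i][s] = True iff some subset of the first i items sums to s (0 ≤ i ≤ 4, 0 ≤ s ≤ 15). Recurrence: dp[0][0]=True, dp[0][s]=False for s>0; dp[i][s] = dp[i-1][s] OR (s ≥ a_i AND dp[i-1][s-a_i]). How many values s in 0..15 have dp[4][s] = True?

6

i\s   0   1   2   3   4   5   6   7   8   9  10  11  12  13  14  15
  0   T   F   F   F   F   F   F   F   F   F   F   F   F   F   F   F
  1   T   F   F   T   F   F   F   F   F   F   F   F   F   F   F   F
  2   T   F   F   T   F   F   F   F   F   T   F   F   T   F   F   F
  3   T   F   F   T   F   F   T   F   F   T   F   F   T   F   F   T
  4   T   F   F   T   F   F   T   F   F   T   F   F   T   F   F   T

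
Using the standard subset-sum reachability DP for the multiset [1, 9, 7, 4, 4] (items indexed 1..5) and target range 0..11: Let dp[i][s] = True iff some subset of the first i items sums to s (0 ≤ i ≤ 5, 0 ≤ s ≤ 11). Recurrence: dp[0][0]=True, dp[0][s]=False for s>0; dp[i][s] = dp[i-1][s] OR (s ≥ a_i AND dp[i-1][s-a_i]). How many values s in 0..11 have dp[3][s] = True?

i\s   0   1   2   3   4   5   6   7   8   9  10  11
  0   T   F   F   F   F   F   F   F   F   F   F   F
  1   T   T   F   F   F   F   F   F   F   F   F   F
  2   T   T   F   F   F   F   F   F   F   T   T   F
  3   T   T   F   F   F   F   F   T   T   T   T   F
  4   T   T   F   F   T   T   F   T   T   T   T   T
  5   T   T   F   F   T   T   F   T   T   T   T   T

6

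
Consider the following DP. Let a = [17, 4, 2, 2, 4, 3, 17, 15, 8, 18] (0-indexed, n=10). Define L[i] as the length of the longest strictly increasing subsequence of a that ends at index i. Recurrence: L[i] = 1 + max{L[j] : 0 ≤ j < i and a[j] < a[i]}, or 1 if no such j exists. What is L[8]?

   i    0    1    2    3    4    5    6    7    8    9
a[i]   17    4    2    2    4    3   17   15    8   18
L[i]    1    1    1    1    2    2    3    3    3    4

3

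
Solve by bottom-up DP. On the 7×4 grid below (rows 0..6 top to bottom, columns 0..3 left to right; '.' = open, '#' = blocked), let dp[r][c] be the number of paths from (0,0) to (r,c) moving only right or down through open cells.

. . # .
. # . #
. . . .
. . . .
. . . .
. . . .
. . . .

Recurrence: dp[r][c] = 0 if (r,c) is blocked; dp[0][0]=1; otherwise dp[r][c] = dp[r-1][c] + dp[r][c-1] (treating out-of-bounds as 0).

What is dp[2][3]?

r\c   0   1   2   3
  0   1   1   0   0
  1   1   0   0   0
  2   1   1   1   1
  3   1   2   3   4
  4   1   3   6  10
  5   1   4  10  20
  6   1   5  15  35

1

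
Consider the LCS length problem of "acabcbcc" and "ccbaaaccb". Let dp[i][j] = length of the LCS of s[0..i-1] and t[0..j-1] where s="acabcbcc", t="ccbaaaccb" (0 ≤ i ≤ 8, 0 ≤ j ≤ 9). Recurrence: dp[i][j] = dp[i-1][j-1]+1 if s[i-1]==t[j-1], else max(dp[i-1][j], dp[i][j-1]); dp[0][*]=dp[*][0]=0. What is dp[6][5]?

   ''  c  c  b  a  a  a  c  c  b
''  0  0  0  0  0  0  0  0  0  0
 a  0  0  0  0  1  1  1  1  1  1
 c  0  1  1  1  1  1  1  2  2  2
 a  0  1  1  1  2  2  2  2  2  2
 b  0  1  1  2  2  2  2  2  2  3
 c  0  1  2  2  2  2  2  3  3  3
 b  0  1  2  3  3  3  3  3  3  4
 c  0  1  2  3  3  3  3  4  4  4
 c  0  1  2  3  3  3  3  4  5  5

3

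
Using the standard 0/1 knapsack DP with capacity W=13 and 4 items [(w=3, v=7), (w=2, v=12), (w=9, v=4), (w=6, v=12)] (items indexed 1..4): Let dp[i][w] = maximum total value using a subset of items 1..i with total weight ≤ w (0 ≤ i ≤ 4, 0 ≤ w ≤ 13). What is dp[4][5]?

i\w   0   1   2   3   4   5   6   7   8   9  10  11  12  13
  0   0   0   0   0   0   0   0   0   0   0   0   0   0   0
  1   0   0   0   7   7   7   7   7   7   7   7   7   7   7
  2   0   0  12  12  12  19  19  19  19  19  19  19  19  19
  3   0   0  12  12  12  19  19  19  19  19  19  19  19  19
  4   0   0  12  12  12  19  19  19  24  24  24  31  31  31

19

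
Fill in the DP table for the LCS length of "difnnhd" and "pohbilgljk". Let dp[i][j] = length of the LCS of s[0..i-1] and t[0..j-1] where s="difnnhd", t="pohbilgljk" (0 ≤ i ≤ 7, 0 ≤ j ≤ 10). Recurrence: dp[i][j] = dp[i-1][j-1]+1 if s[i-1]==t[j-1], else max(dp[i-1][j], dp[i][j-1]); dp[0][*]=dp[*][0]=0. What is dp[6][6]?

   ''  p  o  h  b  i  l  g  l  j  k
''  0  0  0  0  0  0  0  0  0  0  0
 d  0  0  0  0  0  0  0  0  0  0  0
 i  0  0  0  0  0  1  1  1  1  1  1
 f  0  0  0  0  0  1  1  1  1  1  1
 n  0  0  0  0  0  1  1  1  1  1  1
 n  0  0  0  0  0  1  1  1  1  1  1
 h  0  0  0  1  1  1  1  1  1  1  1
 d  0  0  0  1  1  1  1  1  1  1  1

1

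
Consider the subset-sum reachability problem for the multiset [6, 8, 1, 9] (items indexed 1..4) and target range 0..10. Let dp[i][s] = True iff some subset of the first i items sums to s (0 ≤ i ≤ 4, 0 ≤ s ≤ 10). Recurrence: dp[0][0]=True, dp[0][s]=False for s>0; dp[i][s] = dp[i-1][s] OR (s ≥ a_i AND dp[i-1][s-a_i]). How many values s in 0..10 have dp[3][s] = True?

i\s   0   1   2   3   4   5   6   7   8   9  10
  0   T   F   F   F   F   F   F   F   F   F   F
  1   T   F   F   F   F   F   T   F   F   F   F
  2   T   F   F   F   F   F   T   F   T   F   F
  3   T   T   F   F   F   F   T   T   T   T   F
  4   T   T   F   F   F   F   T   T   T   T   T

6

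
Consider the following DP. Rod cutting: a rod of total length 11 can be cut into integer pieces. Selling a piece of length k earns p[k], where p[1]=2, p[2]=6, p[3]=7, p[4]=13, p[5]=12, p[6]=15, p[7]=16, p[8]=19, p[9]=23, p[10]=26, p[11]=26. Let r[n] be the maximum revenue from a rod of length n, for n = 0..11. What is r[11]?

   n    0    1    2    3    4    5    6    7    8    9   10   11
r[n]    0    2    6    8   13   15   19   21   26   28   32   34

34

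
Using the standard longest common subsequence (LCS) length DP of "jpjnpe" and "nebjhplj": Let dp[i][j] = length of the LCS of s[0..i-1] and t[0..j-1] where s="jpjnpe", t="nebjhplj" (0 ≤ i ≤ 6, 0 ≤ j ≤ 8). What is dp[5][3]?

1

   ''  n  e  b  j  h  p  l  j
''  0  0  0  0  0  0  0  0  0
 j  0  0  0  0  1  1  1  1  1
 p  0  0  0  0  1  1  2  2  2
 j  0  0  0  0  1  1  2  2  3
 n  0  1  1  1  1  1  2  2  3
 p  0  1  1  1  1  1  2  2  3
 e  0  1  2  2  2  2  2  2  3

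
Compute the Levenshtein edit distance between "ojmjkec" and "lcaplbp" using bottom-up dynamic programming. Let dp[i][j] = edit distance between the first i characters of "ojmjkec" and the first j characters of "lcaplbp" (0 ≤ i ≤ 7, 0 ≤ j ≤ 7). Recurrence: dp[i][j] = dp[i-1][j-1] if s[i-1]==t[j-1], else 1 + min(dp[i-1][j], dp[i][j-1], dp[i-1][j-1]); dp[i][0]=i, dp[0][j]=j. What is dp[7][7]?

7

   ''  l  c  a  p  l  b  p
''  0  1  2  3  4  5  6  7
 o  1  1  2  3  4  5  6  7
 j  2  2  2  3  4  5  6  7
 m  3  3  3  3  4  5  6  7
 j  4  4  4  4  4  5  6  7
 k  5  5  5  5  5  5  6  7
 e  6  6  6  6  6  6  6  7
 c  7  7  6  7  7  7  7  7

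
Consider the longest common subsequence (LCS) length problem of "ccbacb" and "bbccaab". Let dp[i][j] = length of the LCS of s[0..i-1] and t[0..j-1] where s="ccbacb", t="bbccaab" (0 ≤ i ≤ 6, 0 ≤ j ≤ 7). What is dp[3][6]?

   ''  b  b  c  c  a  a  b
''  0  0  0  0  0  0  0  0
 c  0  0  0  1  1  1  1  1
 c  0  0  0  1  2  2  2  2
 b  0  1  1  1  2  2  2  3
 a  0  1  1  1  2  3  3  3
 c  0  1  1  2  2  3  3  3
 b  0  1  2  2  2  3  3  4

2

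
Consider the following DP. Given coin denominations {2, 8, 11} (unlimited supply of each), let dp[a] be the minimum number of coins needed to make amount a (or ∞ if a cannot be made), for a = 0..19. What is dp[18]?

3

 a  0  1  2  3  4  5  6  7  8  9 10 11 12 13 14 15 16 17 18 19
dp  0  -  1  -  2  -  3  -  1  -  2  1  3  2  4  3  2  4  3  2
(- denotes ∞ / unreachable)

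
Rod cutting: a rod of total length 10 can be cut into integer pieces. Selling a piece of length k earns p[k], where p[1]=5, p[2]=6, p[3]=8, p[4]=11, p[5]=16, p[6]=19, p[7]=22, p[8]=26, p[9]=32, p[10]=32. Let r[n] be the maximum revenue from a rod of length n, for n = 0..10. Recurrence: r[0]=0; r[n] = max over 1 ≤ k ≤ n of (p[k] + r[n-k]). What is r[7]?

   n    0    1    2    3    4    5    6    7    8    9   10
r[n]    0    5   10   15   20   25   30   35   40   45   50

35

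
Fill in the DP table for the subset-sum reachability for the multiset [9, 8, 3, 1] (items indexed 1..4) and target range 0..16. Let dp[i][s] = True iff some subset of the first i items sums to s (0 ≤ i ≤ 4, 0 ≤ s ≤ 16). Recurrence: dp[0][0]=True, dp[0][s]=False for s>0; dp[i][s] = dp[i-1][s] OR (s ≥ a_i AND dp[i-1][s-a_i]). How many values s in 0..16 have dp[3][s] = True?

i\s   0   1   2   3   4   5   6   7   8   9  10  11  12  13  14  15  16
  0   T   F   F   F   F   F   F   F   F   F   F   F   F   F   F   F   F
  1   T   F   F   F   F   F   F   F   F   T   F   F   F   F   F   F   F
  2   T   F   F   F   F   F   F   F   T   T   F   F   F   F   F   F   F
  3   T   F   F   T   F   F   F   F   T   T   F   T   T   F   F   F   F
  4   T   T   F   T   T   F   F   F   T   T   T   T   T   T   F   F   F

6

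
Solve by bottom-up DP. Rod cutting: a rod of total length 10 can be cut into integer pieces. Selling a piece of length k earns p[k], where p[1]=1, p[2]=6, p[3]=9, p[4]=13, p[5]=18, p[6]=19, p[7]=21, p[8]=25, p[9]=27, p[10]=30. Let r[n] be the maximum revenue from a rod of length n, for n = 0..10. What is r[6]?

   n    0    1    2    3    4    5    6    7    8    9   10
r[n]    0    1    6    9   13   18   19   24   27   31   36

19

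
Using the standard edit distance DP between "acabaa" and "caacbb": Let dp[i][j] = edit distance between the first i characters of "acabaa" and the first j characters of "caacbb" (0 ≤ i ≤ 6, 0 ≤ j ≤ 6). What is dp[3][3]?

2

   ''  c  a  a  c  b  b
''  0  1  2  3  4  5  6
 a  1  1  1  2  3  4  5
 c  2  1  2  2  2  3  4
 a  3  2  1  2  3  3  4
 b  4  3  2  2  3  3  3
 a  5  4  3  2  3  4  4
 a  6  5  4  3  3  4  5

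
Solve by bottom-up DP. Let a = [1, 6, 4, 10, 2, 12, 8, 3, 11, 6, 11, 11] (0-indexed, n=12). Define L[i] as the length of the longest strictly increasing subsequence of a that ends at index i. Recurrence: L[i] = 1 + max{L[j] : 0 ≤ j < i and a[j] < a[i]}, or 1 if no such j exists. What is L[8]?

4

   i    0    1    2    3    4    5    6    7    8    9   10   11
a[i]    1    6    4   10    2   12    8    3   11    6   11   11
L[i]    1    2    2    3    2    4    3    3    4    4    5    5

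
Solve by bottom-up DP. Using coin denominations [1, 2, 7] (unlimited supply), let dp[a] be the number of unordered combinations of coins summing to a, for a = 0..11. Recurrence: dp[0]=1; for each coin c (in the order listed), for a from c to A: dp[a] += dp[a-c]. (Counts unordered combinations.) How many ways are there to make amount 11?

9

after  coin     0     1     2     3     4     5     6     7     8     9    10    11
          1     1     1     1     1     1     1     1     1     1     1     1     1
          2     1     1     2     2     3     3     4     4     5     5     6     6
          7     1     1     2     2     3     3     4     5     6     7     8     9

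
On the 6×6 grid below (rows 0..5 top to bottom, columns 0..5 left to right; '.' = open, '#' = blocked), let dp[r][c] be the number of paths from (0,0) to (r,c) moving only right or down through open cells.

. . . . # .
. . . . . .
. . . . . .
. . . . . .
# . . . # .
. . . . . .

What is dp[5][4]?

52

r\c   0   1   2   3   4   5
  0   1   1   1   1   0   0
  1   1   2   3   4   4   4
  2   1   3   6  10  14  18
  3   1   4  10  20  34  52
  4   0   4  14  34   0  52
  5   0   4  18  52  52 104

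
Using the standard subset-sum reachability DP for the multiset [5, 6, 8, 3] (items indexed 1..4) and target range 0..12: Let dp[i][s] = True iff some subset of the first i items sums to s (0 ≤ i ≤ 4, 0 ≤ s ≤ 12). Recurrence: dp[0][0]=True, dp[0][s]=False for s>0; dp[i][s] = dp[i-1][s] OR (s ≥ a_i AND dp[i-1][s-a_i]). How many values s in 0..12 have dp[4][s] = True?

7

i\s   0   1   2   3   4   5   6   7   8   9  10  11  12
  0   T   F   F   F   F   F   F   F   F   F   F   F   F
  1   T   F   F   F   F   T   F   F   F   F   F   F   F
  2   T   F   F   F   F   T   T   F   F   F   F   T   F
  3   T   F   F   F   F   T   T   F   T   F   F   T   F
  4   T   F   F   T   F   T   T   F   T   T   F   T   F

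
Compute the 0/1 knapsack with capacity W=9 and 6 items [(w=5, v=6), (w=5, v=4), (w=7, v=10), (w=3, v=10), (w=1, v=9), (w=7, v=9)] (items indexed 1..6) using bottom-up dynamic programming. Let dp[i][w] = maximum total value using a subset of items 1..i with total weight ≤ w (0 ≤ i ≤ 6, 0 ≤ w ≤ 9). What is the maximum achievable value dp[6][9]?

i\w   0   1   2   3   4   5   6   7   8   9
  0   0   0   0   0   0   0   0   0   0   0
  1   0   0   0   0   0   6   6   6   6   6
  2   0   0   0   0   0   6   6   6   6   6
  3   0   0   0   0   0   6   6  10  10  10
  4   0   0   0  10  10  10  10  10  16  16
  5   0   9   9  10  19  19  19  19  19  25
  6   0   9   9  10  19  19  19  19  19  25

25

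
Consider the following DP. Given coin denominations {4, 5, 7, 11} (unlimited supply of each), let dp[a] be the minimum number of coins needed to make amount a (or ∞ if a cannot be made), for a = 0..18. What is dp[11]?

1

 a  0  1  2  3  4  5  6  7  8  9 10 11 12 13 14 15 16 17 18
dp  0  -  -  -  1  1  -  1  2  2  2  1  2  3  2  2  2  3  2
(- denotes ∞ / unreachable)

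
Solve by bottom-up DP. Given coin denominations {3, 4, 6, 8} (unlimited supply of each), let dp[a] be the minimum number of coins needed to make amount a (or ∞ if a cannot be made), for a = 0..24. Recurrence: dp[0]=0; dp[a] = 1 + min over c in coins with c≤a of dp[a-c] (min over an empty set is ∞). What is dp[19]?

 a  0  1  2  3  4  5  6  7  8  9 10 11 12 13 14 15 16 17 18 19 20 21 22 23 24
dp  0  -  -  1  1  -  1  2  1  2  2  2  2  3  2  3  2  3  3  3  3  4  3  4  3
(- denotes ∞ / unreachable)

3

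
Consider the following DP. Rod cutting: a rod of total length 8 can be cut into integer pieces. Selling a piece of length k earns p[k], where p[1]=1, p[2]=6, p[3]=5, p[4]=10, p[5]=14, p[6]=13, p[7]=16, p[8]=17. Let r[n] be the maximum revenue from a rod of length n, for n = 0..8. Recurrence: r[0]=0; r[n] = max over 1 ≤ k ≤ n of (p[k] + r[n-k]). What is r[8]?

   n    0    1    2    3    4    5    6    7    8
r[n]    0    1    6    7   12   14   18   20   24

24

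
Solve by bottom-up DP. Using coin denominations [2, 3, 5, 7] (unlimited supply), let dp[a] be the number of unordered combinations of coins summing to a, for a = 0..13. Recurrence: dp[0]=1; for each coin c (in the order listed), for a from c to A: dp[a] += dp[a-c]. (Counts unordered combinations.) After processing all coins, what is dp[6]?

2

after  coin     0     1     2     3     4     5     6     7     8     9    10    11    12    13
          2     1     0     1     0     1     0     1     0     1     0     1     0     1     0
          3     1     0     1     1     1     1     2     1     2     2     2     2     3     2
          5     1     0     1     1     1     2     2     2     3     3     4     4     5     5
          7     1     0     1     1     1     2     2     3     3     4     5     5     7     7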